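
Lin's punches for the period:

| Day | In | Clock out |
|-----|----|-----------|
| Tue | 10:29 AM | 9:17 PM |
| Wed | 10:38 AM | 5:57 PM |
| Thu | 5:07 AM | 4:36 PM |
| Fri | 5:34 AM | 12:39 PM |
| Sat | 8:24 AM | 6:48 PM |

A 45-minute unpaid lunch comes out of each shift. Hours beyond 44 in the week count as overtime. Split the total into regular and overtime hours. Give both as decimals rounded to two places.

Regular 43.33 hours, overtime 0.00 hours

Tue: 10:29 AM–9:17 PM = 10 h 48 min; less 45 min break → 10 h 3 min
Wed: 10:38 AM–5:57 PM = 7 h 19 min; less 45 min break → 6 h 34 min
Thu: 5:07 AM–4:36 PM = 11 h 29 min; less 45 min break → 10 h 44 min
Fri: 5:34 AM–12:39 PM = 7 h 5 min; less 45 min break → 6 h 20 min
Sat: 8:24 AM–6:48 PM = 10 h 24 min; less 45 min break → 9 h 39 min
Total worked: 43 h 20 min = 43.33 h.
Threshold 44 h → overtime 0 h 0 min, regular 43 h 20 min.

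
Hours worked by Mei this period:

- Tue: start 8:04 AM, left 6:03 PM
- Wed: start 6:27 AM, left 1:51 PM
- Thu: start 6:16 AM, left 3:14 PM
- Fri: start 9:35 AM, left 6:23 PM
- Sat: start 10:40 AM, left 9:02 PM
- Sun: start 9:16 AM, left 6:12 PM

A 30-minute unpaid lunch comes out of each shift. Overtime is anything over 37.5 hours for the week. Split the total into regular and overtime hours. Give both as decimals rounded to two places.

Tue: 8:04 AM–6:03 PM = 9 h 59 min; less 30 min break → 9 h 29 min
Wed: 6:27 AM–1:51 PM = 7 h 24 min; less 30 min break → 6 h 54 min
Thu: 6:16 AM–3:14 PM = 8 h 58 min; less 30 min break → 8 h 28 min
Fri: 9:35 AM–6:23 PM = 8 h 48 min; less 30 min break → 8 h 18 min
Sat: 10:40 AM–9:02 PM = 10 h 22 min; less 30 min break → 9 h 52 min
Sun: 9:16 AM–6:12 PM = 8 h 56 min; less 30 min break → 8 h 26 min
Total worked: 51 h 27 min = 51.45 h.
Threshold 37.5 h → overtime 13 h 57 min, regular 37 h 30 min.

Regular 37.50 hours, overtime 13.95 hours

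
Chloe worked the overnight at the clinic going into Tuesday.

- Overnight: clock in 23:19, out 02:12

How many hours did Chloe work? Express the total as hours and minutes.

Overnight: 23:19 → midnight = 0 h 41 min; midnight → 02:12 = 2 h 12 min; span 2 h 53 min

2 h 53 min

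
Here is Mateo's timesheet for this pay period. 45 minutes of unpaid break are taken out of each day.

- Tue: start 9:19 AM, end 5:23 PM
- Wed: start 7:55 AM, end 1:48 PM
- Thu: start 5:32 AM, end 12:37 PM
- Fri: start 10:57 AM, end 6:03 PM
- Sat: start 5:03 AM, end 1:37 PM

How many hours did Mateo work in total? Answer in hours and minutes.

32 h 57 min

Tue: 9:19 AM–5:23 PM = 8 h 4 min; less 45 min break → 7 h 19 min
Wed: 7:55 AM–1:48 PM = 5 h 53 min; less 45 min break → 5 h 8 min
Thu: 5:32 AM–12:37 PM = 7 h 5 min; less 45 min break → 6 h 20 min
Fri: 10:57 AM–6:03 PM = 7 h 6 min; less 45 min break → 6 h 21 min
Sat: 5:03 AM–1:37 PM = 8 h 34 min; less 45 min break → 7 h 49 min
Total: 7 h 19 min + 5 h 8 min + 6 h 20 min + 6 h 21 min + 7 h 49 min = 32 h 57 min.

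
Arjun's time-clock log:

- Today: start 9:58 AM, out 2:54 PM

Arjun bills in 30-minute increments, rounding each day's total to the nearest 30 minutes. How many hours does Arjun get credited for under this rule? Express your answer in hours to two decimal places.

Today: 9:58 AM–2:54 PM = 4 h 56 min → rounds to 5 h 0 min

5.00 hours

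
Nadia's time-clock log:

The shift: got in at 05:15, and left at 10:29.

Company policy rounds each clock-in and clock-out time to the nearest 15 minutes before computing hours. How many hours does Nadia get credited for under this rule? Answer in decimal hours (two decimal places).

5.25 hours

The shift: in 05:15→05:15, out 10:29→10:30; 5 h 15 min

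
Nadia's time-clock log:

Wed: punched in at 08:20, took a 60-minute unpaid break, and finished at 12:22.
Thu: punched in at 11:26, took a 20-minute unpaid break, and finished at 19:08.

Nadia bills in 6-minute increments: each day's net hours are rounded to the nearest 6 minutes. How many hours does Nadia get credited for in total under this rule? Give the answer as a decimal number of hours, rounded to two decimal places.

Wed: 08:20–12:22 = 4 h 2 min − 60 min = 3 h 2 min → rounds to 3 h 0 min
Thu: 11:26–19:08 = 7 h 42 min − 20 min = 7 h 22 min → rounds to 7 h 24 min
Total credited: 10 h 24 min.

10.40 hours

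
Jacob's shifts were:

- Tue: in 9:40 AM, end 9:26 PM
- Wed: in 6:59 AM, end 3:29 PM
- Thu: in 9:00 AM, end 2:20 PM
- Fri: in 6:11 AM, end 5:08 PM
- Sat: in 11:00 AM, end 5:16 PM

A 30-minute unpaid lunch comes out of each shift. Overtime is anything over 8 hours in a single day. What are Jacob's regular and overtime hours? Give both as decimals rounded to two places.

Regular 34.60 hours, overtime 5.72 hours

Tue: 9:40 AM–9:26 PM = 11 h 46 min; less 30 min break → 11 h 16 min
Wed: 6:59 AM–3:29 PM = 8 h 30 min; less 30 min break → 8 h 0 min
Thu: 9:00 AM–2:20 PM = 5 h 20 min; less 30 min break → 4 h 50 min
Fri: 6:11 AM–5:08 PM = 10 h 57 min; less 30 min break → 10 h 27 min
Sat: 11:00 AM–5:16 PM = 6 h 16 min; less 30 min break → 5 h 46 min
Tue reg 8 h 0 min / OT 3 h 16 min; Wed reg 8 h 0 min / OT 0 h 0 min; Thu reg 4 h 50 min / OT 0 h 0 min; Fri reg 8 h 0 min / OT 2 h 27 min; Sat reg 5 h 46 min / OT 0 h 0 min.
Totals: regular 34 h 36 min, overtime 5 h 43 min.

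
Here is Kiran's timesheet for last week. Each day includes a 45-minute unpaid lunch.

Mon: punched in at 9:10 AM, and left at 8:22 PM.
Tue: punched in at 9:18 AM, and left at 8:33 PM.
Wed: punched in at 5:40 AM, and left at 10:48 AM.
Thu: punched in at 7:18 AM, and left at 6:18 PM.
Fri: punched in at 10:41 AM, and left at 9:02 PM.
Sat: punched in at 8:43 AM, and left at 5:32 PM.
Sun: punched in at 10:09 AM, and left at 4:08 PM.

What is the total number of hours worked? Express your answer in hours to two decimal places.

Mon: 9:10 AM–8:22 PM = 11 h 12 min; less 45 min break → 10 h 27 min
Tue: 9:18 AM–8:33 PM = 11 h 15 min; less 45 min break → 10 h 30 min
Wed: 5:40 AM–10:48 AM = 5 h 8 min; less 45 min break → 4 h 23 min
Thu: 7:18 AM–6:18 PM = 11 h 0 min; less 45 min break → 10 h 15 min
Fri: 10:41 AM–9:02 PM = 10 h 21 min; less 45 min break → 9 h 36 min
Sat: 8:43 AM–5:32 PM = 8 h 49 min; less 45 min break → 8 h 4 min
Sun: 10:09 AM–4:08 PM = 5 h 59 min; less 45 min break → 5 h 14 min
Total: 10 h 27 min + 10 h 30 min + 4 h 23 min + 10 h 15 min + 9 h 36 min + 8 h 4 min + 5 h 14 min = 58 h 29 min.

58.48 hours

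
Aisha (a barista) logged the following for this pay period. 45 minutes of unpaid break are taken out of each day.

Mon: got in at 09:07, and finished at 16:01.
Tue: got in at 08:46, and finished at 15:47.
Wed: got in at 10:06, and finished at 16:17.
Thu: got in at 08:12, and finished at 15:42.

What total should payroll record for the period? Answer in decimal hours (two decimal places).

Mon: 09:07–16:01 = 6 h 54 min; less 45 min break → 6 h 9 min
Tue: 08:46–15:47 = 7 h 1 min; less 45 min break → 6 h 16 min
Wed: 10:06–16:17 = 6 h 11 min; less 45 min break → 5 h 26 min
Thu: 08:12–15:42 = 7 h 30 min; less 45 min break → 6 h 45 min
Total: 6 h 9 min + 6 h 16 min + 5 h 26 min + 6 h 45 min = 24 h 36 min.

24.60 hours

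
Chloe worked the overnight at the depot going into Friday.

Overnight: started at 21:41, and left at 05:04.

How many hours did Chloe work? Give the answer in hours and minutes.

Overnight: 21:41 → midnight = 2 h 19 min; midnight → 05:04 = 5 h 4 min; span 7 h 23 min

7 h 23 min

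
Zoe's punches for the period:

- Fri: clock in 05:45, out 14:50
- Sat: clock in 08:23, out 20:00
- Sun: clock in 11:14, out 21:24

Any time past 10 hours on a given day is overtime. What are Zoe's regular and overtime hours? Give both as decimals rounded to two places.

Regular 29.08 hours, overtime 1.78 hours

Fri: 05:45–14:50 = 9 h 5 min
Sat: 08:23–20:00 = 11 h 37 min
Sun: 11:14–21:24 = 10 h 10 min
Fri reg 9 h 5 min / OT 0 h 0 min; Sat reg 10 h 0 min / OT 1 h 37 min; Sun reg 10 h 0 min / OT 0 h 10 min.
Totals: regular 29 h 5 min, overtime 1 h 47 min.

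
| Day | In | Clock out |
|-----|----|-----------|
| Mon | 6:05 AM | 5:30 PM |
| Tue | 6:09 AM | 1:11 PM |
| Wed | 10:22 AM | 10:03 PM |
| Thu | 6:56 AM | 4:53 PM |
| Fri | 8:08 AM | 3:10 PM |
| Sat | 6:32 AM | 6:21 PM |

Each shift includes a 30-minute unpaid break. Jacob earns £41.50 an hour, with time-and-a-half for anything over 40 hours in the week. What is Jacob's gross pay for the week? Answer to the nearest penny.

£2651.85

Mon: 6:05 AM–5:30 PM = 11 h 25 min; less 30 min break → 10 h 55 min
Tue: 6:09 AM–1:11 PM = 7 h 2 min; less 30 min break → 6 h 32 min
Wed: 10:22 AM–10:03 PM = 11 h 41 min; less 30 min break → 11 h 11 min
Thu: 6:56 AM–4:53 PM = 9 h 57 min; less 30 min break → 9 h 27 min
Fri: 8:08 AM–3:10 PM = 7 h 2 min; less 30 min break → 6 h 32 min
Sat: 6:32 AM–6:21 PM = 11 h 49 min; less 30 min break → 11 h 19 min
Total worked: 55 h 56 min = 3356 min.
Regular 40 h 0 min = 2400 min at £41.50/h; overtime 15 h 56 min = 956 min at £62.25/h.
Pay = (2400 × £41.50 + 956 × £62.25) ÷ 60 = £2651.85.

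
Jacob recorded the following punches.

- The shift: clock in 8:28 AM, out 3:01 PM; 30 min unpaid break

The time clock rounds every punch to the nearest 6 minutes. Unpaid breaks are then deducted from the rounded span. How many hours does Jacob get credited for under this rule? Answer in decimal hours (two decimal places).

6.00 hours

The shift: in 8:28 AM→8:30 AM, out 3:01 PM→3:00 PM; 6 h 30 min − 30 min = 6 h 0 min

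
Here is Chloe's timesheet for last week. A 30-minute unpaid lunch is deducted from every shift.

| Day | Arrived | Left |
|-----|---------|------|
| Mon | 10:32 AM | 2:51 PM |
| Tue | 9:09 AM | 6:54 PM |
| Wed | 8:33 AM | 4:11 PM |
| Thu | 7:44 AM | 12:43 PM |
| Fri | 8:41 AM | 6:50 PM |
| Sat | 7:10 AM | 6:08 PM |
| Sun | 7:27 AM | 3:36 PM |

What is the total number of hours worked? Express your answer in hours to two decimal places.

Mon: 10:32 AM–2:51 PM = 4 h 19 min; less 30 min break → 3 h 49 min
Tue: 9:09 AM–6:54 PM = 9 h 45 min; less 30 min break → 9 h 15 min
Wed: 8:33 AM–4:11 PM = 7 h 38 min; less 30 min break → 7 h 8 min
Thu: 7:44 AM–12:43 PM = 4 h 59 min; less 30 min break → 4 h 29 min
Fri: 8:41 AM–6:50 PM = 10 h 9 min; less 30 min break → 9 h 39 min
Sat: 7:10 AM–6:08 PM = 10 h 58 min; less 30 min break → 10 h 28 min
Sun: 7:27 AM–3:36 PM = 8 h 9 min; less 30 min break → 7 h 39 min
Total: 3 h 49 min + 9 h 15 min + 7 h 8 min + 4 h 29 min + 9 h 39 min + 10 h 28 min + 7 h 39 min = 52 h 27 min.

52.45 hours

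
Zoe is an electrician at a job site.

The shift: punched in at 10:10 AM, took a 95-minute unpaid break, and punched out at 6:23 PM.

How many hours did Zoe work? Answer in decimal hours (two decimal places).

6.63 hours

The shift: 10:10 AM–6:23 PM = 8 h 13 min; less 95 min break → 6 h 38 min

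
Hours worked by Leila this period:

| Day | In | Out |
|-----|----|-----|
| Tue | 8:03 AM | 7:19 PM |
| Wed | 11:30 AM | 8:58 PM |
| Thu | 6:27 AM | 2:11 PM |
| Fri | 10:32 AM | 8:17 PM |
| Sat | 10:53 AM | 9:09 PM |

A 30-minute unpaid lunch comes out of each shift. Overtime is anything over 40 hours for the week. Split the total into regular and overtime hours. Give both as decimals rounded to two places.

Regular 40.00 hours, overtime 5.98 hours

Tue: 8:03 AM–7:19 PM = 11 h 16 min; less 30 min break → 10 h 46 min
Wed: 11:30 AM–8:58 PM = 9 h 28 min; less 30 min break → 8 h 58 min
Thu: 6:27 AM–2:11 PM = 7 h 44 min; less 30 min break → 7 h 14 min
Fri: 10:32 AM–8:17 PM = 9 h 45 min; less 30 min break → 9 h 15 min
Sat: 10:53 AM–9:09 PM = 10 h 16 min; less 30 min break → 9 h 46 min
Total worked: 45 h 59 min = 45.98 h.
Threshold 40 h → overtime 5 h 59 min, regular 40 h 0 min.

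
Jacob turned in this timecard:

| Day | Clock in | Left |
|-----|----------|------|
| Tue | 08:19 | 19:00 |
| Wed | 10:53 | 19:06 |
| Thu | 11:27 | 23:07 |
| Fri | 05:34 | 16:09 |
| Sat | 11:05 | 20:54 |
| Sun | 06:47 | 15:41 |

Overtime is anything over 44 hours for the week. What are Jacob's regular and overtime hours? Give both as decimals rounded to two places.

Regular 44.00 hours, overtime 15.87 hours

Tue: 08:19–19:00 = 10 h 41 min
Wed: 10:53–19:06 = 8 h 13 min
Thu: 11:27–23:07 = 11 h 40 min
Fri: 05:34–16:09 = 10 h 35 min
Sat: 11:05–20:54 = 9 h 49 min
Sun: 06:47–15:41 = 8 h 54 min
Total worked: 59 h 52 min = 59.87 h.
Threshold 44 h → overtime 15 h 52 min, regular 44 h 0 min.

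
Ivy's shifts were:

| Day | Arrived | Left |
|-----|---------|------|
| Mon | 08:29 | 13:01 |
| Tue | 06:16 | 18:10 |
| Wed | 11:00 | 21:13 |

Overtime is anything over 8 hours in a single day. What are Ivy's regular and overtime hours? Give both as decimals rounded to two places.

Regular 20.53 hours, overtime 6.12 hours

Mon: 08:29–13:01 = 4 h 32 min
Tue: 06:16–18:10 = 11 h 54 min
Wed: 11:00–21:13 = 10 h 13 min
Mon reg 4 h 32 min / OT 0 h 0 min; Tue reg 8 h 0 min / OT 3 h 54 min; Wed reg 8 h 0 min / OT 2 h 13 min.
Totals: regular 20 h 32 min, overtime 6 h 7 min.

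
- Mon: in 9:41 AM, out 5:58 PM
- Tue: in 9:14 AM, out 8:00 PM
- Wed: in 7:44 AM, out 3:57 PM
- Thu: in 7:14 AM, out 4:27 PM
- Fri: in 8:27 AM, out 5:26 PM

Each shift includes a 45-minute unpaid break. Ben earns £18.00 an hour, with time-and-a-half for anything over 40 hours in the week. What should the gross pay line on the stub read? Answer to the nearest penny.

£766.35

Mon: 9:41 AM–5:58 PM = 8 h 17 min; less 45 min break → 7 h 32 min
Tue: 9:14 AM–8:00 PM = 10 h 46 min; less 45 min break → 10 h 1 min
Wed: 7:44 AM–3:57 PM = 8 h 13 min; less 45 min break → 7 h 28 min
Thu: 7:14 AM–4:27 PM = 9 h 13 min; less 45 min break → 8 h 28 min
Fri: 8:27 AM–5:26 PM = 8 h 59 min; less 45 min break → 8 h 14 min
Total worked: 41 h 43 min = 2503 min.
Regular 40 h 0 min = 2400 min at £18.00/h; overtime 1 h 43 min = 103 min at £27.00/h.
Pay = (2400 × £18.00 + 103 × £27.00) ÷ 60 = £766.35.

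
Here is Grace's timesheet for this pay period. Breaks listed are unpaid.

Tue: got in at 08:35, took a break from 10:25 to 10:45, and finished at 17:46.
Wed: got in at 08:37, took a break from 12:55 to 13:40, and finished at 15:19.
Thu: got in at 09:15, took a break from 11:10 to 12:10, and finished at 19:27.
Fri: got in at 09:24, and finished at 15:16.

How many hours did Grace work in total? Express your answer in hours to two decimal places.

Tue: 08:35–17:46 = 9 h 11 min; less 20 min break → 8 h 51 min
Wed: 08:37–15:19 = 6 h 42 min; less 45 min break → 5 h 57 min
Thu: 09:15–19:27 = 10 h 12 min; less 60 min break → 9 h 12 min
Fri: 09:24–15:16 = 5 h 52 min
Total: 8 h 51 min + 5 h 57 min + 9 h 12 min + 5 h 52 min = 29 h 52 min.

29.87 hours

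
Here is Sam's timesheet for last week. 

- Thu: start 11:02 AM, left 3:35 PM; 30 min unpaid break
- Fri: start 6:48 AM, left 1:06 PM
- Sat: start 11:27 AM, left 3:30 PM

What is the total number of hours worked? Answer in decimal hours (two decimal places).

Thu: 11:02 AM–3:35 PM = 4 h 33 min; less 30 min break → 4 h 3 min
Fri: 6:48 AM–1:06 PM = 6 h 18 min
Sat: 11:27 AM–3:30 PM = 4 h 3 min
Total: 4 h 3 min + 6 h 18 min + 4 h 3 min = 14 h 24 min.

14.40 hours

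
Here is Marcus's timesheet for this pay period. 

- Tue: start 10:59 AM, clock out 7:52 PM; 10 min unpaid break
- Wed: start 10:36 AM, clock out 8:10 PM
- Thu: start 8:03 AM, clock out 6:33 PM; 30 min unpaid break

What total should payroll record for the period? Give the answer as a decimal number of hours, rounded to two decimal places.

Tue: 10:59 AM–7:52 PM = 8 h 53 min; less 10 min break → 8 h 43 min
Wed: 10:36 AM–8:10 PM = 9 h 34 min
Thu: 8:03 AM–6:33 PM = 10 h 30 min; less 30 min break → 10 h 0 min
Total: 8 h 43 min + 9 h 34 min + 10 h 0 min = 28 h 17 min.

28.28 hours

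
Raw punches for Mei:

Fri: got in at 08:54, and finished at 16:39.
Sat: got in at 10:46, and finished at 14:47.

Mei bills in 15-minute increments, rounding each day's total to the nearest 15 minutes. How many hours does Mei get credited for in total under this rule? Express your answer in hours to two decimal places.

Fri: 08:54–16:39 = 7 h 45 min → rounds to 7 h 45 min
Sat: 10:46–14:47 = 4 h 1 min → rounds to 4 h 0 min
Total credited: 11 h 45 min.

11.75 hours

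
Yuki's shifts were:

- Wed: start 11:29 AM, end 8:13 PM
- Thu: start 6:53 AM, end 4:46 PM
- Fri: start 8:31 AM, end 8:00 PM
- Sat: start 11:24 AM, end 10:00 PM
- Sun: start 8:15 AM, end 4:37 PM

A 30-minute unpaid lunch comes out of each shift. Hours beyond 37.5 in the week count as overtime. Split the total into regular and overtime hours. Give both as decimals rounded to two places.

Regular 37.50 hours, overtime 9.07 hours

Wed: 11:29 AM–8:13 PM = 8 h 44 min; less 30 min break → 8 h 14 min
Thu: 6:53 AM–4:46 PM = 9 h 53 min; less 30 min break → 9 h 23 min
Fri: 8:31 AM–8:00 PM = 11 h 29 min; less 30 min break → 10 h 59 min
Sat: 11:24 AM–10:00 PM = 10 h 36 min; less 30 min break → 10 h 6 min
Sun: 8:15 AM–4:37 PM = 8 h 22 min; less 30 min break → 7 h 52 min
Total worked: 46 h 34 min = 46.57 h.
Threshold 37.5 h → overtime 9 h 4 min, regular 37 h 30 min.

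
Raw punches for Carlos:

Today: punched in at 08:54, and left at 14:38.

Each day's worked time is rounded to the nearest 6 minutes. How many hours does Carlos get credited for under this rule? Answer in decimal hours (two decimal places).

Today: 08:54–14:38 = 5 h 44 min → rounds to 5 h 42 min

5.70 hours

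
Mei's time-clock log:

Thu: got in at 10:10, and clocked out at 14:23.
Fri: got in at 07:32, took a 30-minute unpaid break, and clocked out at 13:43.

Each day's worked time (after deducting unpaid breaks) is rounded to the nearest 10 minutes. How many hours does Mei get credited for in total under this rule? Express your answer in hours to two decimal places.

9.83 hours

Thu: 10:10–14:23 = 4 h 13 min → rounds to 4 h 10 min
Fri: 07:32–13:43 = 6 h 11 min − 30 min = 5 h 41 min → rounds to 5 h 40 min
Total credited: 9 h 50 min.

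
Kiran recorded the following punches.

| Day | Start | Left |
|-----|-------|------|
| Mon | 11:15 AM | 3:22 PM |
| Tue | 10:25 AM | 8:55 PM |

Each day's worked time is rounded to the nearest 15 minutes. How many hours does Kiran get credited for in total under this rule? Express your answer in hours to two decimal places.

14.50 hours

Mon: 11:15 AM–3:22 PM = 4 h 7 min → rounds to 4 h 0 min
Tue: 10:25 AM–8:55 PM = 10 h 30 min → rounds to 10 h 30 min
Total credited: 14 h 30 min.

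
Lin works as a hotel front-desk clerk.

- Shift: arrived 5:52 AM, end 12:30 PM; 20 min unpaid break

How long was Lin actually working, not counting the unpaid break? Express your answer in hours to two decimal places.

6.30 hours

Shift: 5:52 AM–12:30 PM = 6 h 38 min; less 20 min break → 6 h 18 min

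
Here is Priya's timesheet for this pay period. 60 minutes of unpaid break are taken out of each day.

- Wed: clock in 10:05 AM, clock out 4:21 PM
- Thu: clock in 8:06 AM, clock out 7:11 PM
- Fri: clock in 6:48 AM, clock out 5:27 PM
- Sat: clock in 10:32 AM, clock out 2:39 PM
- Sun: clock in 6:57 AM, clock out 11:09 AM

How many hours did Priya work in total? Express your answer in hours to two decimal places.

31.32 hours

Wed: 10:05 AM–4:21 PM = 6 h 16 min; less 60 min break → 5 h 16 min
Thu: 8:06 AM–7:11 PM = 11 h 5 min; less 60 min break → 10 h 5 min
Fri: 6:48 AM–5:27 PM = 10 h 39 min; less 60 min break → 9 h 39 min
Sat: 10:32 AM–2:39 PM = 4 h 7 min; less 60 min break → 3 h 7 min
Sun: 6:57 AM–11:09 AM = 4 h 12 min; less 60 min break → 3 h 12 min
Total: 5 h 16 min + 10 h 5 min + 9 h 39 min + 3 h 7 min + 3 h 12 min = 31 h 19 min.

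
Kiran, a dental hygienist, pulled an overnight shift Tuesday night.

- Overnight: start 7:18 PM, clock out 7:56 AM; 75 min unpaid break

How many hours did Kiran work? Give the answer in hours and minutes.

11 h 23 min

Overnight: 7:18 PM → midnight = 4 h 42 min; midnight → 7:56 AM = 7 h 56 min; span 12 h 38 min; less 75 min break → 11 h 23 min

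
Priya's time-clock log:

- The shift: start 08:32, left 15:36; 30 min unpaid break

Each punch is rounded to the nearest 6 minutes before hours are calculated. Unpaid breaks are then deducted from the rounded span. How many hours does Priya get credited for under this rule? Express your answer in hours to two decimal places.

The shift: in 08:32→08:30, out 15:36→15:36; 7 h 6 min − 30 min = 6 h 36 min

6.60 hours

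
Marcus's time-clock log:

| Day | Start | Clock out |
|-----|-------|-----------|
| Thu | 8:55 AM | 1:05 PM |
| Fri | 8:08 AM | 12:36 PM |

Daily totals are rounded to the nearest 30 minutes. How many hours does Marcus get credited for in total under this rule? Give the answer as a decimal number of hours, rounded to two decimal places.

Thu: 8:55 AM–1:05 PM = 4 h 10 min → rounds to 4 h 0 min
Fri: 8:08 AM–12:36 PM = 4 h 28 min → rounds to 4 h 30 min
Total credited: 8 h 30 min.

8.50 hours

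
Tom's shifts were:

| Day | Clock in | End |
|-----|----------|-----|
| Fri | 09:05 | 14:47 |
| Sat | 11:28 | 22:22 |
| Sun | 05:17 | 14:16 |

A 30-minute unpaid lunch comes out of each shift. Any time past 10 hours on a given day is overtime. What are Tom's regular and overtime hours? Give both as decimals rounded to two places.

Regular 23.68 hours, overtime 0.40 hours

Fri: 09:05–14:47 = 5 h 42 min; less 30 min break → 5 h 12 min
Sat: 11:28–22:22 = 10 h 54 min; less 30 min break → 10 h 24 min
Sun: 05:17–14:16 = 8 h 59 min; less 30 min break → 8 h 29 min
Fri reg 5 h 12 min / OT 0 h 0 min; Sat reg 10 h 0 min / OT 0 h 24 min; Sun reg 8 h 29 min / OT 0 h 0 min.
Totals: regular 23 h 41 min, overtime 0 h 24 min.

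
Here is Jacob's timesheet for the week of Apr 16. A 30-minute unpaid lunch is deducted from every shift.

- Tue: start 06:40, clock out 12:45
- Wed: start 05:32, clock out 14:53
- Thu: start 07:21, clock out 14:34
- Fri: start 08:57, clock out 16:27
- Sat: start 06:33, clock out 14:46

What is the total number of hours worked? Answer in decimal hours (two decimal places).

Tue: 06:40–12:45 = 6 h 5 min; less 30 min break → 5 h 35 min
Wed: 05:32–14:53 = 9 h 21 min; less 30 min break → 8 h 51 min
Thu: 07:21–14:34 = 7 h 13 min; less 30 min break → 6 h 43 min
Fri: 08:57–16:27 = 7 h 30 min; less 30 min break → 7 h 0 min
Sat: 06:33–14:46 = 8 h 13 min; less 30 min break → 7 h 43 min
Total: 5 h 35 min + 8 h 51 min + 6 h 43 min + 7 h 0 min + 7 h 43 min = 35 h 52 min.

35.87 hours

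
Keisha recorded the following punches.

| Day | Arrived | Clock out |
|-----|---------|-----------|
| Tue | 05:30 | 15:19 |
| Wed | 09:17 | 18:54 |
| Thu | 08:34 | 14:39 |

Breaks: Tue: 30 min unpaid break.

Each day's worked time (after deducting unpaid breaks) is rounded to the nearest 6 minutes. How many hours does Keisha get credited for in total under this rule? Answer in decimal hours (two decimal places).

25.00 hours

Tue: 05:30–15:19 = 9 h 49 min − 30 min = 9 h 19 min → rounds to 9 h 18 min
Wed: 09:17–18:54 = 9 h 37 min → rounds to 9 h 36 min
Thu: 08:34–14:39 = 6 h 5 min → rounds to 6 h 6 min
Total credited: 25 h 0 min.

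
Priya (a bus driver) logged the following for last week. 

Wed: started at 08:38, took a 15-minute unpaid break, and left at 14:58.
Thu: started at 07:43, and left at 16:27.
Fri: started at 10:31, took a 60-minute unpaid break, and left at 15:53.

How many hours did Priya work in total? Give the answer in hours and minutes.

Wed: 08:38–14:58 = 6 h 20 min; less 15 min break → 6 h 5 min
Thu: 07:43–16:27 = 8 h 44 min
Fri: 10:31–15:53 = 5 h 22 min; less 60 min break → 4 h 22 min
Total: 6 h 5 min + 8 h 44 min + 4 h 22 min = 19 h 11 min.

19 h 11 min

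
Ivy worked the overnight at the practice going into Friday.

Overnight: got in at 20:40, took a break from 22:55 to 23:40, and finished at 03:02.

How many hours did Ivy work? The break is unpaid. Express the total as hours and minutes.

Overnight: 20:40 → midnight = 3 h 20 min; midnight → 03:02 = 3 h 2 min; span 6 h 22 min; less 45 min break → 5 h 37 min

5 h 37 min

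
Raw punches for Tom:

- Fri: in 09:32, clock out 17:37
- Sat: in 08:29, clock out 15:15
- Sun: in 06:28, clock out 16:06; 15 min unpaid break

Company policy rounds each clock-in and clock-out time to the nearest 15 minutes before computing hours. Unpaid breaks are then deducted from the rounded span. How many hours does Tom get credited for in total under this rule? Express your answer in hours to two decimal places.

Fri: in 09:32→09:30, out 17:37→17:30; 8 h 0 min
Sat: in 08:29→08:30, out 15:15→15:15; 6 h 45 min
Sun: in 06:28→06:30, out 16:06→16:00; 9 h 30 min − 15 min = 9 h 15 min
Total credited: 24 h 0 min.

24.00 hours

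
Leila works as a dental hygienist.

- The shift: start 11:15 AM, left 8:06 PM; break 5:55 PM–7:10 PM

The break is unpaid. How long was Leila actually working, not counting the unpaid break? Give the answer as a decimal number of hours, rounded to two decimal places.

7.60 hours

The shift: 11:15 AM–8:06 PM = 8 h 51 min; less 75 min break → 7 h 36 min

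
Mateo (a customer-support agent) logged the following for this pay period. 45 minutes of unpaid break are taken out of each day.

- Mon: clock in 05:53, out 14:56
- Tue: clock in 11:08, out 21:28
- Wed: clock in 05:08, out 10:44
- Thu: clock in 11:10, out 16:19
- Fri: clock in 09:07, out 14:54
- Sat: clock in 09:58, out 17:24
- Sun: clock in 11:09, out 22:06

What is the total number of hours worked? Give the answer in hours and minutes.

49 h 3 min

Mon: 05:53–14:56 = 9 h 3 min; less 45 min break → 8 h 18 min
Tue: 11:08–21:28 = 10 h 20 min; less 45 min break → 9 h 35 min
Wed: 05:08–10:44 = 5 h 36 min; less 45 min break → 4 h 51 min
Thu: 11:10–16:19 = 5 h 9 min; less 45 min break → 4 h 24 min
Fri: 09:07–14:54 = 5 h 47 min; less 45 min break → 5 h 2 min
Sat: 09:58–17:24 = 7 h 26 min; less 45 min break → 6 h 41 min
Sun: 11:09–22:06 = 10 h 57 min; less 45 min break → 10 h 12 min
Total: 8 h 18 min + 9 h 35 min + 4 h 51 min + 4 h 24 min + 5 h 2 min + 6 h 41 min + 10 h 12 min = 49 h 3 min.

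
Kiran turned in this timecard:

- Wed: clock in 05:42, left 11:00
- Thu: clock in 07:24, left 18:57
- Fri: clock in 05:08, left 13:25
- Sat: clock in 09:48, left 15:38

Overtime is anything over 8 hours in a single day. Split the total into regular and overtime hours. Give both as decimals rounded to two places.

Wed: 05:42–11:00 = 5 h 18 min
Thu: 07:24–18:57 = 11 h 33 min
Fri: 05:08–13:25 = 8 h 17 min
Sat: 09:48–15:38 = 5 h 50 min
Wed reg 5 h 18 min / OT 0 h 0 min; Thu reg 8 h 0 min / OT 3 h 33 min; Fri reg 8 h 0 min / OT 0 h 17 min; Sat reg 5 h 50 min / OT 0 h 0 min.
Totals: regular 27 h 8 min, overtime 3 h 50 min.

Regular 27.13 hours, overtime 3.83 hours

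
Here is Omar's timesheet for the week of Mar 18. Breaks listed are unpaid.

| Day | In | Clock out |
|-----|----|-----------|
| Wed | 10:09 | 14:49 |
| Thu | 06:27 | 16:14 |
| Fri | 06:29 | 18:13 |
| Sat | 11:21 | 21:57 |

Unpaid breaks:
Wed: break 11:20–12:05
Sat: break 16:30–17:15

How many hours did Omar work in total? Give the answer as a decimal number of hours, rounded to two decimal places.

35.28 hours

Wed: 10:09–14:49 = 4 h 40 min; less 45 min break → 3 h 55 min
Thu: 06:27–16:14 = 9 h 47 min
Fri: 06:29–18:13 = 11 h 44 min
Sat: 11:21–21:57 = 10 h 36 min; less 45 min break → 9 h 51 min
Total: 3 h 55 min + 9 h 47 min + 11 h 44 min + 9 h 51 min = 35 h 17 min.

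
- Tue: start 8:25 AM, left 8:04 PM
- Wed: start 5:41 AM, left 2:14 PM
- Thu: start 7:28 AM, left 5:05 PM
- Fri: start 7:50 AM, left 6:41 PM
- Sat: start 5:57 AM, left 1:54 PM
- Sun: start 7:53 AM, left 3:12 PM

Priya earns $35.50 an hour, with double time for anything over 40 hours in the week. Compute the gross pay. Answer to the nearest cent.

Tue: 8:25 AM–8:04 PM = 11 h 39 min
Wed: 5:41 AM–2:14 PM = 8 h 33 min
Thu: 7:28 AM–5:05 PM = 9 h 37 min
Fri: 7:50 AM–6:41 PM = 10 h 51 min
Sat: 5:57 AM–1:54 PM = 7 h 57 min
Sun: 7:53 AM–3:12 PM = 7 h 19 min
Total worked: 55 h 56 min = 3356 min.
Regular 40 h 0 min = 2400 min at $35.50/h; overtime 15 h 56 min = 956 min at $71.00/h.
Pay = (2400 × $35.50 + 956 × $71.00) ÷ 60 = $2551.27.

$2551.27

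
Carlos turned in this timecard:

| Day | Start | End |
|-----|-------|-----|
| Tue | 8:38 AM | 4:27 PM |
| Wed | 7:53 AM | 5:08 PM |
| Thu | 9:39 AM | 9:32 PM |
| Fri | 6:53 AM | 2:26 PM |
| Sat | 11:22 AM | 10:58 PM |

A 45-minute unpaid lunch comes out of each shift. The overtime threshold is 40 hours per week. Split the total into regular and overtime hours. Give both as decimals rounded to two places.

Tue: 8:38 AM–4:27 PM = 7 h 49 min; less 45 min break → 7 h 4 min
Wed: 7:53 AM–5:08 PM = 9 h 15 min; less 45 min break → 8 h 30 min
Thu: 9:39 AM–9:32 PM = 11 h 53 min; less 45 min break → 11 h 8 min
Fri: 6:53 AM–2:26 PM = 7 h 33 min; less 45 min break → 6 h 48 min
Sat: 11:22 AM–10:58 PM = 11 h 36 min; less 45 min break → 10 h 51 min
Total worked: 44 h 21 min = 44.35 h.
Threshold 40 h → overtime 4 h 21 min, regular 40 h 0 min.

Regular 40.00 hours, overtime 4.35 hours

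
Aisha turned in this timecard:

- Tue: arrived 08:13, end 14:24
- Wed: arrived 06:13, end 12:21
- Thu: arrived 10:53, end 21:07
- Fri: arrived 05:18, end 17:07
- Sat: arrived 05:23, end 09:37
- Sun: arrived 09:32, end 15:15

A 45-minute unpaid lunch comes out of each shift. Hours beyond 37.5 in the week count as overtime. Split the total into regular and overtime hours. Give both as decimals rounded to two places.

Tue: 08:13–14:24 = 6 h 11 min; less 45 min break → 5 h 26 min
Wed: 06:13–12:21 = 6 h 8 min; less 45 min break → 5 h 23 min
Thu: 10:53–21:07 = 10 h 14 min; less 45 min break → 9 h 29 min
Fri: 05:18–17:07 = 11 h 49 min; less 45 min break → 11 h 4 min
Sat: 05:23–09:37 = 4 h 14 min; less 45 min break → 3 h 29 min
Sun: 09:32–15:15 = 5 h 43 min; less 45 min break → 4 h 58 min
Total worked: 39 h 49 min = 39.82 h.
Threshold 37.5 h → overtime 2 h 19 min, regular 37 h 30 min.

Regular 37.50 hours, overtime 2.32 hours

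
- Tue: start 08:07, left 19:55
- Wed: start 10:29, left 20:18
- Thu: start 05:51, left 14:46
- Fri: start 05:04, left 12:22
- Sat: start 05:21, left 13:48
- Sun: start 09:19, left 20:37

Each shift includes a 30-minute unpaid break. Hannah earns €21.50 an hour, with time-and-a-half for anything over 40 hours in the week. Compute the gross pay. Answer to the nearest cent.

Tue: 08:07–19:55 = 11 h 48 min; less 30 min break → 11 h 18 min
Wed: 10:29–20:18 = 9 h 49 min; less 30 min break → 9 h 19 min
Thu: 05:51–14:46 = 8 h 55 min; less 30 min break → 8 h 25 min
Fri: 05:04–12:22 = 7 h 18 min; less 30 min break → 6 h 48 min
Sat: 05:21–13:48 = 8 h 27 min; less 30 min break → 7 h 57 min
Sun: 09:19–20:37 = 11 h 18 min; less 30 min break → 10 h 48 min
Total worked: 54 h 35 min = 3275 min.
Regular 40 h 0 min = 2400 min at €21.50/h; overtime 14 h 35 min = 875 min at €32.25/h.
Pay = (2400 × €21.50 + 875 × €32.25) ÷ 60 = €1330.31.

€1330.31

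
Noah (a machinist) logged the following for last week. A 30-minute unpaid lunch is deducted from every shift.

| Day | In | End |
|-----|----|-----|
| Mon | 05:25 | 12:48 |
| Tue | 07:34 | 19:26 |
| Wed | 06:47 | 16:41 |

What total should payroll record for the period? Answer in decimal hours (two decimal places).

27.65 hours

Mon: 05:25–12:48 = 7 h 23 min; less 30 min break → 6 h 53 min
Tue: 07:34–19:26 = 11 h 52 min; less 30 min break → 11 h 22 min
Wed: 06:47–16:41 = 9 h 54 min; less 30 min break → 9 h 24 min
Total: 6 h 53 min + 11 h 22 min + 9 h 24 min = 27 h 39 min.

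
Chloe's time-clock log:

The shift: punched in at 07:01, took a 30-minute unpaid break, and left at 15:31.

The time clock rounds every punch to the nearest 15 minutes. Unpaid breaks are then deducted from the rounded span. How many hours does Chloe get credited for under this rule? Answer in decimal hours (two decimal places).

8.00 hours

The shift: in 07:01→07:00, out 15:31→15:30; 8 h 30 min − 30 min = 8 h 0 min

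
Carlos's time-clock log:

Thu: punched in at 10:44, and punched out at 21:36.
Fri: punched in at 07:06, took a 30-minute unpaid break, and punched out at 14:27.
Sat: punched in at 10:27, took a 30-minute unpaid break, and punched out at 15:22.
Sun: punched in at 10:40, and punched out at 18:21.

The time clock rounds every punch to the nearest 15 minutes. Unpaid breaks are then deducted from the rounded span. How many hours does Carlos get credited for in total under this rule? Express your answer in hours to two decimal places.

Thu: in 10:44→10:45, out 21:36→21:30; 10 h 45 min
Fri: in 07:06→07:00, out 14:27→14:30; 7 h 30 min − 30 min = 7 h 0 min
Sat: in 10:27→10:30, out 15:22→15:15; 4 h 45 min − 30 min = 4 h 15 min
Sun: in 10:40→10:45, out 18:21→18:15; 7 h 30 min
Total credited: 29 h 30 min.

29.50 hours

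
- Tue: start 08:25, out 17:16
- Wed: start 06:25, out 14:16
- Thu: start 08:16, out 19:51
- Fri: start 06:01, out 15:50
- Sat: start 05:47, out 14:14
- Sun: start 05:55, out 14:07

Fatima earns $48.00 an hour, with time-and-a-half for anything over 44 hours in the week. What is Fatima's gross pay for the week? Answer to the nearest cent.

Tue: 08:25–17:16 = 8 h 51 min
Wed: 06:25–14:16 = 7 h 51 min
Thu: 08:16–19:51 = 11 h 35 min
Fri: 06:01–15:50 = 9 h 49 min
Sat: 05:47–14:14 = 8 h 27 min
Sun: 05:55–14:07 = 8 h 12 min
Total worked: 54 h 45 min = 3285 min.
Regular 44 h 0 min = 2640 min at $48.00/h; overtime 10 h 45 min = 645 min at $72.00/h.
Pay = (2640 × $48.00 + 645 × $72.00) ÷ 60 = $2886.00.

$2886.00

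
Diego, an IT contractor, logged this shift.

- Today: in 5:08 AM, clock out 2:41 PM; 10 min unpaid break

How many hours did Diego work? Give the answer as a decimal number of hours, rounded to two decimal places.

Today: 5:08 AM–2:41 PM = 9 h 33 min; less 10 min break → 9 h 23 min

9.38 hours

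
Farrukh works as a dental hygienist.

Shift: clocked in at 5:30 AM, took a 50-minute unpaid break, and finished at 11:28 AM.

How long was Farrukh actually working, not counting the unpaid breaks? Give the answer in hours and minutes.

Shift: 5:30 AM–11:28 AM = 5 h 58 min; less 50 min break → 5 h 8 min

5 h 8 min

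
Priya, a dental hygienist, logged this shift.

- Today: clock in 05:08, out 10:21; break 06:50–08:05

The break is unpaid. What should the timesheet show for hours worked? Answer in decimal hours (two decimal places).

3.97 hours

Today: 05:08–10:21 = 5 h 13 min; less 75 min break → 3 h 58 min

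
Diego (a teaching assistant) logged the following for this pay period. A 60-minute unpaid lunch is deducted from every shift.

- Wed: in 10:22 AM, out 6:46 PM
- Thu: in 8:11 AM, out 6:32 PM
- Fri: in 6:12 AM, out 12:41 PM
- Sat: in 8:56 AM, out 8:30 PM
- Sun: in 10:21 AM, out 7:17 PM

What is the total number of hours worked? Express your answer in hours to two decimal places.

Wed: 10:22 AM–6:46 PM = 8 h 24 min; less 60 min break → 7 h 24 min
Thu: 8:11 AM–6:32 PM = 10 h 21 min; less 60 min break → 9 h 21 min
Fri: 6:12 AM–12:41 PM = 6 h 29 min; less 60 min break → 5 h 29 min
Sat: 8:56 AM–8:30 PM = 11 h 34 min; less 60 min break → 10 h 34 min
Sun: 10:21 AM–7:17 PM = 8 h 56 min; less 60 min break → 7 h 56 min
Total: 7 h 24 min + 9 h 21 min + 5 h 29 min + 10 h 34 min + 7 h 56 min = 40 h 44 min.

40.73 hours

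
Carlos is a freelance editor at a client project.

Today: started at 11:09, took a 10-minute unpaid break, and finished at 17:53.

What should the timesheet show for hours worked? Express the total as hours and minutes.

Today: 11:09–17:53 = 6 h 44 min; less 10 min break → 6 h 34 min

6 h 34 min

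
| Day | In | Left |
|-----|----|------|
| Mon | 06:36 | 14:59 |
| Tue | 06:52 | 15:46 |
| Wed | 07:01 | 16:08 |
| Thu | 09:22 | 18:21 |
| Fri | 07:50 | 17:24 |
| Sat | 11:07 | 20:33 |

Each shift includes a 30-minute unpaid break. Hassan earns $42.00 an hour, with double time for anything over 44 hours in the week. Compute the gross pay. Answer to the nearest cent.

$2468.20

Mon: 06:36–14:59 = 8 h 23 min; less 30 min break → 7 h 53 min
Tue: 06:52–15:46 = 8 h 54 min; less 30 min break → 8 h 24 min
Wed: 07:01–16:08 = 9 h 7 min; less 30 min break → 8 h 37 min
Thu: 09:22–18:21 = 8 h 59 min; less 30 min break → 8 h 29 min
Fri: 07:50–17:24 = 9 h 34 min; less 30 min break → 9 h 4 min
Sat: 11:07–20:33 = 9 h 26 min; less 30 min break → 8 h 56 min
Total worked: 51 h 23 min = 3083 min.
Regular 44 h 0 min = 2640 min at $42.00/h; overtime 7 h 23 min = 443 min at $84.00/h.
Pay = (2640 × $42.00 + 443 × $84.00) ÷ 60 = $2468.20.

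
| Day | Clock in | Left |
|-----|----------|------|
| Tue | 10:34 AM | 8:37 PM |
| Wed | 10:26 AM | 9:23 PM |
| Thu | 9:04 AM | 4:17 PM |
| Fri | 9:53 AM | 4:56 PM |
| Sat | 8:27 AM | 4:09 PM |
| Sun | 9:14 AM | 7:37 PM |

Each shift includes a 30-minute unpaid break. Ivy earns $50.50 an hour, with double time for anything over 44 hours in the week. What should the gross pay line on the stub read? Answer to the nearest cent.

Tue: 10:34 AM–8:37 PM = 10 h 3 min; less 30 min break → 9 h 33 min
Wed: 10:26 AM–9:23 PM = 10 h 57 min; less 30 min break → 10 h 27 min
Thu: 9:04 AM–4:17 PM = 7 h 13 min; less 30 min break → 6 h 43 min
Fri: 9:53 AM–4:56 PM = 7 h 3 min; less 30 min break → 6 h 33 min
Sat: 8:27 AM–4:09 PM = 7 h 42 min; less 30 min break → 7 h 12 min
Sun: 9:14 AM–7:37 PM = 10 h 23 min; less 30 min break → 9 h 53 min
Total worked: 50 h 21 min = 3021 min.
Regular 44 h 0 min = 2640 min at $50.50/h; overtime 6 h 21 min = 381 min at $101.00/h.
Pay = (2640 × $50.50 + 381 × $101.00) ÷ 60 = $2863.35.

$2863.35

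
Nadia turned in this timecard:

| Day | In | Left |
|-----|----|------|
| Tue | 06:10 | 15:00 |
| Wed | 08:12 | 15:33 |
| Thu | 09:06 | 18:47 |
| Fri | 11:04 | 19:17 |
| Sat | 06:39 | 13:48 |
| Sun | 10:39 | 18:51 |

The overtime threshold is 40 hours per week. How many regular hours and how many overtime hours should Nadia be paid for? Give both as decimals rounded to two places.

Tue: 06:10–15:00 = 8 h 50 min
Wed: 08:12–15:33 = 7 h 21 min
Thu: 09:06–18:47 = 9 h 41 min
Fri: 11:04–19:17 = 8 h 13 min
Sat: 06:39–13:48 = 7 h 9 min
Sun: 10:39–18:51 = 8 h 12 min
Total worked: 49 h 26 min = 49.43 h.
Threshold 40 h → overtime 9 h 26 min, regular 40 h 0 min.

Regular 40.00 hours, overtime 9.43 hours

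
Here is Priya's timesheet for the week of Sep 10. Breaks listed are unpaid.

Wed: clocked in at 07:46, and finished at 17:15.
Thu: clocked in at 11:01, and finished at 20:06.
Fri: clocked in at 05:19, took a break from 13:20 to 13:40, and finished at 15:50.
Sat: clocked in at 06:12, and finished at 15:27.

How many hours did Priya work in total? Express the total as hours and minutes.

Wed: 07:46–17:15 = 9 h 29 min
Thu: 11:01–20:06 = 9 h 5 min
Fri: 05:19–15:50 = 10 h 31 min; less 20 min break → 10 h 11 min
Sat: 06:12–15:27 = 9 h 15 min
Total: 9 h 29 min + 9 h 5 min + 10 h 11 min + 9 h 15 min = 38 h 0 min.

38 h 0 min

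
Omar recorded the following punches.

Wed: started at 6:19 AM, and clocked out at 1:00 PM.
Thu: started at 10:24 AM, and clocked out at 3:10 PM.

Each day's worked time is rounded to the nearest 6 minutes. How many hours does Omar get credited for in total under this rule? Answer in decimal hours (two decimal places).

Wed: 6:19 AM–1:00 PM = 6 h 41 min → rounds to 6 h 42 min
Thu: 10:24 AM–3:10 PM = 4 h 46 min → rounds to 4 h 48 min
Total credited: 11 h 30 min.

11.50 hours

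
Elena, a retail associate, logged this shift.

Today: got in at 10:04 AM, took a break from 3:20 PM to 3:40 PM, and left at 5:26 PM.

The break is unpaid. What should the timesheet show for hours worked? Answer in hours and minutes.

7 h 2 min

Today: 10:04 AM–5:26 PM = 7 h 22 min; less 20 min break → 7 h 2 min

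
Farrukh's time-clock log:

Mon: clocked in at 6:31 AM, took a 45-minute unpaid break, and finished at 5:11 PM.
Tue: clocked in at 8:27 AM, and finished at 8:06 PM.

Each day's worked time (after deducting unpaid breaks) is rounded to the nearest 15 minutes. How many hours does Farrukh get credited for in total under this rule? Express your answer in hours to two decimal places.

21.75 hours

Mon: 6:31 AM–5:11 PM = 10 h 40 min − 45 min = 9 h 55 min → rounds to 10 h 0 min
Tue: 8:27 AM–8:06 PM = 11 h 39 min → rounds to 11 h 45 min
Total credited: 21 h 45 min.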